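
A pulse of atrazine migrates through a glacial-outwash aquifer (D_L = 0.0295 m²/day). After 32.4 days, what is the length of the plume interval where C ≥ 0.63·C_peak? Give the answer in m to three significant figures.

2.66 m

The plume is Gaussian with σ = √(2Dt) = √(2 × 0.0295 × 32.4) = 1.383 m.
C/C_peak = exp(−Δx²/(2σ²)) = 0.63 ⇒ Δx = σ·√(−2 ln 0.63) = 1.383 × 0.9613 = 1.329 m.
Width = 2Δx = 2.66 m.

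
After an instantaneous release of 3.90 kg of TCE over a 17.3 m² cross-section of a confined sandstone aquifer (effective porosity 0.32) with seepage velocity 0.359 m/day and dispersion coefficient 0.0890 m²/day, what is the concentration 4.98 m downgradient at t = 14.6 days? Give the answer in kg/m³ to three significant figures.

For an instantaneous plane source, C(x,t) = M/(n_e·A·√(4πDt)) · exp(−(x−vt)²/(4Dt)), with n_e·A the pore (flow) area.
Plume center vt = 0.359 × 14.6 = 5.2414 m, so the well at 4.98 m is 0.2614 m upgradient of the peak.
√(4πDt) = 4.041 m, giving peak height M/(n_e·A·√(4πDt)) = 3.90/(0.32 × 17.3 × 4.041) = 0.1743 kg/m³.
(x−vt)²/(4Dt) = (-0.2614)²/(4 × 0.0890 × 14.6) = 0.01315; exp(−0.01315) = 0.9869.
C = 0.1743 × 0.9869 = 0.172 kg/m³.

0.172 kg/m³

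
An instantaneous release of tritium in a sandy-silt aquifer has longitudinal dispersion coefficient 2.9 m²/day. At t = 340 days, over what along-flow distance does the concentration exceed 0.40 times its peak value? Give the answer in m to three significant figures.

The plume is Gaussian with σ = √(2Dt) = √(2 × 2.9 × 340) = 44.41 m.
C/C_peak = exp(−Δx²/(2σ²)) = 0.40 ⇒ Δx = σ·√(−2 ln 0.40) = 44.41 × 1.354 = 60.13 m.
Width = 2Δx = 120 m.

120 m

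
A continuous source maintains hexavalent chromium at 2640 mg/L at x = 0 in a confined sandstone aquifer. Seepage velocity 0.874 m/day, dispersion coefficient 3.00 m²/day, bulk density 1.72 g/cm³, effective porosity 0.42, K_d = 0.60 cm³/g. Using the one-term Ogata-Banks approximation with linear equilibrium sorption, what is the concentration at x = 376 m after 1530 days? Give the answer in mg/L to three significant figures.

1540 mg/L

Retardation factor R = 1 + ρ_b·K_d/n = 1 + 1.72 × 0.60/0.42 = 3.457.
Sorption retards both mechanisms: v_R = v/R = 0.2528 m/day, D_R = D/R = 0.8678 m²/day.
v_R·t = 0.2528 × 1530 = 386.784 m; 2√(D_R t) = 72.88 m; argument = (376 − 386.784)/72.88 = -0.1480.
C = C₀ × ½·erfc(-0.1480) = 2640 × 0.5829 = 1540 mg/L.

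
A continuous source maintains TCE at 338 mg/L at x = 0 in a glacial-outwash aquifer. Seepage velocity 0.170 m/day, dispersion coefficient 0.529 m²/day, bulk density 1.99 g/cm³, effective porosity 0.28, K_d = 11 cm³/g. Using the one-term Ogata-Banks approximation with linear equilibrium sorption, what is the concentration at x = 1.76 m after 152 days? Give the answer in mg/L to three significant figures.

Retardation factor R = 1 + ρ_b·K_d/n = 1 + 1.99 × 11/0.28 = 79.18.
Sorption retards both mechanisms: v_R = v/R = 0.002147 m/day, D_R = D/R = 0.006681 m²/day.
v_R·t = 0.002147 × 152 = 0.326344 m; 2√(D_R t) = 2.015 m; argument = (1.76 − 0.326344)/2.015 = 0.7115.
C = C₀ × ½·erfc(0.7115) = 338 × 0.1572 = 53.1 mg/L.

53.1 mg/L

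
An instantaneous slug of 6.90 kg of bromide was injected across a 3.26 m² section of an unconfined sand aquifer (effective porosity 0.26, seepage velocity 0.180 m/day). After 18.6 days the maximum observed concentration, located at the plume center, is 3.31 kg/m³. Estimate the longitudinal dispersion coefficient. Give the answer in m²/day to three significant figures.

0.0259 m²/day

At the plume center C_max = M/(n_e·A·√(4πDt)), so D = M²/(4πt·(n_e·A·C_max)²).
n_e·A·C_max = 0.26 × 3.26 × 3.31 = 2.806 kg/m.
D = 6.90²/(4π × 18.6 × 2.806²) = 0.0259 m²/day.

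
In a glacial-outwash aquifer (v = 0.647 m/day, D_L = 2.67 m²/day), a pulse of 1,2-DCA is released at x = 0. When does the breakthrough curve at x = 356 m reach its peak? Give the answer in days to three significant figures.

For the 1D instantaneous-source solution, setting ∂C/∂t = 0 at fixed x gives v²t² + 2Dt − x² = 0, so t = (√(D² + v²x²) − D)/v².
√(D² + v²x²) = √(2.67² + 0.647² × 356²) = 230.3; v² = 0.418609.
t = (230.3 − 2.67)/0.418609 = 544 days (vs. the pure-advection estimate x/v = 550 d).

544 days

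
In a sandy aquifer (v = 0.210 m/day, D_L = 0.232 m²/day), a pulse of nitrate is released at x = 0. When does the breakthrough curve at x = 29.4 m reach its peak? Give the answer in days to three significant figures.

For the 1D instantaneous-source solution, setting ∂C/∂t = 0 at fixed x gives v²t² + 2Dt − x² = 0, so t = (√(D² + v²x²) − D)/v².
√(D² + v²x²) = √(0.232² + 0.210² × 29.4²) = 6.178; v² = 0.0441.
t = (6.178 − 0.232)/0.0441 = 135 days (vs. the pure-advection estimate x/v = 140 d).

135 days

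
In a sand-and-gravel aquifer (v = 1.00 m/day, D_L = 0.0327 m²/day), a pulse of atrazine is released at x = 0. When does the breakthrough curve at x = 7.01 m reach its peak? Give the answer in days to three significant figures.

6.98 days

For the 1D instantaneous-source solution, setting ∂C/∂t = 0 at fixed x gives v²t² + 2Dt − x² = 0, so t = (√(D² + v²x²) − D)/v².
√(D² + v²x²) = √(0.0327² + 1.00² × 7.01²) = 7.010; v² = 1.
t = (7.010 − 0.0327)/1 = 6.98 days (vs. the pure-advection estimate x/v = 7.01 d).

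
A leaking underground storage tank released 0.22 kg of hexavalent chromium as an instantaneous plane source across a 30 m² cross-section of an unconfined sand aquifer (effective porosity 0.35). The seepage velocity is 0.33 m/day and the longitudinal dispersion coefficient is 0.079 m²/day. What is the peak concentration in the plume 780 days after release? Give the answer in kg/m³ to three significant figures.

The peak of an instantaneous 1D plume sits at x = vt; there the Gaussian factor is 1 and C_max = M/(n_e·A·√(4πDt)), where n_e·A is the pore area the mass is dissolved in.
√(4πDt) = √(4π × 0.079 × 780) = 27.83 m, so C_max = 0.22/(0.35 × 30 × 27.83) = 0.000753 kg/m³.

0.000753 kg/m³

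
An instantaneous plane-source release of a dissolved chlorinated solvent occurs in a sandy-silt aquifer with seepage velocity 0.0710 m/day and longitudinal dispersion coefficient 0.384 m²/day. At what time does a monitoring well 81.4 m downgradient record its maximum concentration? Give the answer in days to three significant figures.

For the 1D instantaneous-source solution, setting ∂C/∂t = 0 at fixed x gives v²t² + 2Dt − x² = 0, so t = (√(D² + v²x²) − D)/v².
√(D² + v²x²) = √(0.384² + 0.0710² × 81.4²) = 5.792; v² = 0.005041.
t = (5.792 − 0.384)/0.005041 = 1070 days (vs. the pure-advection estimate x/v = 1150 d).

1070 days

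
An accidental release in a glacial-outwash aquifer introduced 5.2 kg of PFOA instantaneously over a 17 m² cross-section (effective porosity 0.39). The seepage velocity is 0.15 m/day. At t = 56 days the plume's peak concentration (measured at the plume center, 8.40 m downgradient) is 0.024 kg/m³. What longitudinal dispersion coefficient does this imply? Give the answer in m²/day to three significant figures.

1.52 m²/day

At the plume center C_max = M/(n_e·A·√(4πDt)), so D = M²/(4πt·(n_e·A·C_max)²).
n_e·A·C_max = 0.39 × 17 × 0.024 = 0.1591 kg/m.
D = 5.2²/(4π × 56 × 0.1591²) = 1.52 m²/day.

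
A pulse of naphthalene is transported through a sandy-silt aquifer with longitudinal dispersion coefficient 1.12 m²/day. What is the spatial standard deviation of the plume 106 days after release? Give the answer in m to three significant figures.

15.4 m

Dispersive spreading gives a Gaussian with σ² = 2Dt; advection only shifts the center.
σ = √(2 × 1.12 × 106) = 15.4 m.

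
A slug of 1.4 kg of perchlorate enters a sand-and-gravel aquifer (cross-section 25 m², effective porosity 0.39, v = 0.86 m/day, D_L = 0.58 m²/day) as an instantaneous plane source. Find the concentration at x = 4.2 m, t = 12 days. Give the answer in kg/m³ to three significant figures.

For an instantaneous plane source, C(x,t) = M/(n_e·A·√(4πDt)) · exp(−(x−vt)²/(4Dt)), with n_e·A the pore (flow) area.
Plume center vt = 0.86 × 12 = 10.32 m, so the well at 4.2 m is 6.12 m upgradient of the peak.
√(4πDt) = 9.352 m, giving peak height M/(n_e·A·√(4πDt)) = 1.4/(0.39 × 25 × 9.352) = 0.01535 kg/m³.
(x−vt)²/(4Dt) = (-6.12)²/(4 × 0.58 × 12) = 1.345; exp(−1.345) = 0.2605.
C = 0.01535 × 0.2605 = 0.00400 kg/m³.

0.00400 kg/m³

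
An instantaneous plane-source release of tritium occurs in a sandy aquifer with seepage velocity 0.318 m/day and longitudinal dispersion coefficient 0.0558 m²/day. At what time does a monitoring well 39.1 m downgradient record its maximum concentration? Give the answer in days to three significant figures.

For the 1D instantaneous-source solution, setting ∂C/∂t = 0 at fixed x gives v²t² + 2Dt − x² = 0, so t = (√(D² + v²x²) − D)/v².
√(D² + v²x²) = √(0.0558² + 0.318² × 39.1²) = 12.43; v² = 0.101124.
t = (12.43 − 0.0558)/0.101124 = 122 days (vs. the pure-advection estimate x/v = 123 d).

122 days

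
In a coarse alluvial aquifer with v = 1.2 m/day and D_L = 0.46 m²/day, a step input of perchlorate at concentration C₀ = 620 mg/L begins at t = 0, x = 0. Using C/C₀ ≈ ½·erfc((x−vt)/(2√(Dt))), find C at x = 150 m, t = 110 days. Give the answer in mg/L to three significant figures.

22.8 mg/L

For a continuous step input, C/C₀ ≈ ½·erfc((x−vt)/(2√(Dt))).
vt = 1.2 × 110 = 132 m and 2√(Dt) = 2√(0.46 × 110) = 14.23 m.
Argument (x−vt)/(2√(Dt)) = (150 − 132)/14.23 = 1.265; ½·erfc(1.265) = 0.03681.
C = 620 × 0.03681 = 22.8 mg/L.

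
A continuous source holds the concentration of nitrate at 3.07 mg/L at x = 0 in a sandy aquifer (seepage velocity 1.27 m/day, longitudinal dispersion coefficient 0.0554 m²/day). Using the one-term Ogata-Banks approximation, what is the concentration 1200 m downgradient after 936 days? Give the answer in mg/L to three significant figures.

0.411 mg/L

For a continuous step input, C/C₀ ≈ ½·erfc((x−vt)/(2√(Dt))).
vt = 1.27 × 936 = 1188.72 m and 2√(Dt) = 2√(0.0554 × 936) = 14.40 m.
Argument (x−vt)/(2√(Dt)) = (1200 − 1188.72)/14.40 = 0.7833; ½·erfc(0.7833) = 0.1340.
C = 3.07 × 0.1340 = 0.411 mg/L.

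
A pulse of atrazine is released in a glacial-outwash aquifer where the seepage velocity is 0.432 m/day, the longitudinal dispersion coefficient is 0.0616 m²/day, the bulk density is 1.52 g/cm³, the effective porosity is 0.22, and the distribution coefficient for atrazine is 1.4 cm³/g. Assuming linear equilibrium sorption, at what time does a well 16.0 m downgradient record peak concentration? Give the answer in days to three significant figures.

392 days

Retardation factor R = 1 + ρ_b·K_d/n = 1 + 1.52 × 1.4/0.22 = 10.67.
Sorption retards both mechanisms: v_R = v/R = 0.04049 m/day, D_R = D/R = 0.005773 m²/day.
Peak time from v_R²t² + 2D_R t − x² = 0: t = (√(D_R² + v_R²x²) − D_R)/v_R².
√(D_R² + v_R²x²) = √(0.005773² + 0.04049² × 16.0²) = 0.6479; v_R² = 0.001639.
t = (0.6479 − 0.005773)/0.001639 = 392 days.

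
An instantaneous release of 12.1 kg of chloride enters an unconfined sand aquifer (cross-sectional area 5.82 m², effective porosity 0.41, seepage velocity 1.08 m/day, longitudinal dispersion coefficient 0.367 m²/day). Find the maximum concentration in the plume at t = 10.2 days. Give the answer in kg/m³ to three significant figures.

The peak of an instantaneous 1D plume sits at x = vt; there the Gaussian factor is 1 and C_max = M/(n_e·A·√(4πDt)), where n_e·A is the pore area the mass is dissolved in.
√(4πDt) = √(4π × 0.367 × 10.2) = 6.859 m, so C_max = 12.1/(0.41 × 5.82 × 6.859) = 0.739 kg/m³.

0.739 kg/m³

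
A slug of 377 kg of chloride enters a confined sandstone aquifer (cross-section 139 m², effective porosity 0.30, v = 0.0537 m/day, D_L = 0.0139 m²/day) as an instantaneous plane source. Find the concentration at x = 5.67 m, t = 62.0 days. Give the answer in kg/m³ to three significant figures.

0.561 kg/m³

For an instantaneous plane source, C(x,t) = M/(n_e·A·√(4πDt)) · exp(−(x−vt)²/(4Dt)), with n_e·A the pore (flow) area.
Plume center vt = 0.0537 × 62.0 = 3.3294 m, so the well at 5.67 m is 2.3406 m downgradient of the peak.
√(4πDt) = 3.291 m, giving peak height M/(n_e·A·√(4πDt)) = 377/(0.30 × 139 × 3.291) = 2.747 kg/m³.
(x−vt)²/(4Dt) = (2.3406)²/(4 × 0.0139 × 62.0) = 1.589; exp(−1.589) = 0.2041.
C = 2.747 × 0.2041 = 0.561 kg/m³.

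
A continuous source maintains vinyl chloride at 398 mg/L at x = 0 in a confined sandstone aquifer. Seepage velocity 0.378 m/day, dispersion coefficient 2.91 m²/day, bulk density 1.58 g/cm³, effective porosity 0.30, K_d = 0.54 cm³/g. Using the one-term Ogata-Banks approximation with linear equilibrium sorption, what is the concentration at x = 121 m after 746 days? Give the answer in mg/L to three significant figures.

Retardation factor R = 1 + ρ_b·K_d/n = 1 + 1.58 × 0.54/0.30 = 3.844.
Sorption retards both mechanisms: v_R = v/R = 0.09834 m/day, D_R = D/R = 0.7570 m²/day.
v_R·t = 0.09834 × 746 = 73.36164 m; 2√(D_R t) = 47.53 m; argument = (121 − 73.36164)/47.53 = 1.002.
C = C₀ × ½·erfc(1.002) = 398 × 0.07824 = 31.1 mg/L.

31.1 mg/L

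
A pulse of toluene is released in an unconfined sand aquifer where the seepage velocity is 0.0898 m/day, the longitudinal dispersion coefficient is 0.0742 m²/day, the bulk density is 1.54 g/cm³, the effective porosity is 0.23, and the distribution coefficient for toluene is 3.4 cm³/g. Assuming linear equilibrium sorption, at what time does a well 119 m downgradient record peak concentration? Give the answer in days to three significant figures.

31300 days

Retardation factor R = 1 + ρ_b·K_d/n = 1 + 1.54 × 3.4/0.23 = 23.77.
Sorption retards both mechanisms: v_R = v/R = 0.003778 m/day, D_R = D/R = 0.003122 m²/day.
Peak time from v_R²t² + 2D_R t − x² = 0: t = (√(D_R² + v_R²x²) − D_R)/v_R².
√(D_R² + v_R²x²) = √(0.003122² + 0.003778² × 119²) = 0.4496; v_R² = 1.427e-05.
t = (0.4496 − 0.003122)/1.427e-05 = 31300 days.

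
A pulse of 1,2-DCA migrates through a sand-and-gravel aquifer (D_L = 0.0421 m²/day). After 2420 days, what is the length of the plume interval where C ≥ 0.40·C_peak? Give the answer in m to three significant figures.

The plume is Gaussian with σ = √(2Dt) = √(2 × 0.0421 × 2420) = 14.27 m.
C/C_peak = exp(−Δx²/(2σ²)) = 0.40 ⇒ Δx = σ·√(−2 ln 0.40) = 14.27 × 1.354 = 19.32 m.
Width = 2Δx = 38.6 m.

38.6 m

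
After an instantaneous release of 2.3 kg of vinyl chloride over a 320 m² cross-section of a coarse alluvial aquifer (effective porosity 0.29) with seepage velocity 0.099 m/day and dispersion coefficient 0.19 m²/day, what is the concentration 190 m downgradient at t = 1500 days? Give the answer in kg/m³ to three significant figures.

9.14e-05 kg/m³

For an instantaneous plane source, C(x,t) = M/(n_e·A·√(4πDt)) · exp(−(x−vt)²/(4Dt)), with n_e·A the pore (flow) area.
Plume center vt = 0.099 × 1500 = 148.5 m, so the well at 190 m is 41.5 m downgradient of the peak.
√(4πDt) = 59.84 m, giving peak height M/(n_e·A·√(4πDt)) = 2.3/(0.29 × 320 × 59.84) = 0.0004142 kg/m³.
(x−vt)²/(4Dt) = (41.5)²/(4 × 0.19 × 1500) = 1.511; exp(−1.511) = 0.2207.
C = 0.0004142 × 0.2207 = 9.14e-05 kg/m³.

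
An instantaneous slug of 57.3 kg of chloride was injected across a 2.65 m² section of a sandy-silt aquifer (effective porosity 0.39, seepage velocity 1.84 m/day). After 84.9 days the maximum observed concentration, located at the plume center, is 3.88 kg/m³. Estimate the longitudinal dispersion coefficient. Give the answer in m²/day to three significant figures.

0.191 m²/day

At the plume center C_max = M/(n_e·A·√(4πDt)), so D = M²/(4πt·(n_e·A·C_max)²).
n_e·A·C_max = 0.39 × 2.65 × 3.88 = 4.010 kg/m.
D = 57.3²/(4π × 84.9 × 4.010²) = 0.191 m²/day.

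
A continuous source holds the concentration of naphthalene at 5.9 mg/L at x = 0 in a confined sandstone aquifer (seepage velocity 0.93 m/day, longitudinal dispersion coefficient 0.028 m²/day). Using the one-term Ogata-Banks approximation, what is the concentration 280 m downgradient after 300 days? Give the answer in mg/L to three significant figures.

2.38 mg/L

For a continuous step input, C/C₀ ≈ ½·erfc((x−vt)/(2√(Dt))).
vt = 0.93 × 300 = 279 m and 2√(Dt) = 2√(0.028 × 300) = 5.797 m.
Argument (x−vt)/(2√(Dt)) = (280 − 279)/5.797 = 0.1725; ½·erfc(0.1725) = 0.4036.
C = 5.9 × 0.4036 = 2.38 mg/L.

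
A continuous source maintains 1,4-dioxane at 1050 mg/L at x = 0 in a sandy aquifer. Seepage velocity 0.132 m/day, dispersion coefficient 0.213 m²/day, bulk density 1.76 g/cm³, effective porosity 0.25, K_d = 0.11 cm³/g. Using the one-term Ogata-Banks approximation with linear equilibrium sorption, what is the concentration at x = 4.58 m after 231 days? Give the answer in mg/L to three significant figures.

Retardation factor R = 1 + ρ_b·K_d/n = 1 + 1.76 × 0.11/0.25 = 1.774.
Sorption retards both mechanisms: v_R = v/R = 0.07441 m/day, D_R = D/R = 0.1201 m²/day.
v_R·t = 0.07441 × 231 = 17.18871 m; 2√(D_R t) = 10.53 m; argument = (4.58 − 17.18871)/10.53 = -1.197.
C = C₀ × ½·erfc(-1.197) = 1050 × 0.9548 = 1000 mg/L.

1000 mg/L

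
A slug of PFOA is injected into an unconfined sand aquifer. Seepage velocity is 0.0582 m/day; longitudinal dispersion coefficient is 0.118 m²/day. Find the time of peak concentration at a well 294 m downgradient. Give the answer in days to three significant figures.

5020 days

For the 1D instantaneous-source solution, setting ∂C/∂t = 0 at fixed x gives v²t² + 2Dt − x² = 0, so t = (√(D² + v²x²) − D)/v².
√(D² + v²x²) = √(0.118² + 0.0582² × 294²) = 17.11; v² = 0.00338724.
t = (17.11 − 0.118)/0.00338724 = 5020 days (vs. the pure-advection estimate x/v = 5050 d).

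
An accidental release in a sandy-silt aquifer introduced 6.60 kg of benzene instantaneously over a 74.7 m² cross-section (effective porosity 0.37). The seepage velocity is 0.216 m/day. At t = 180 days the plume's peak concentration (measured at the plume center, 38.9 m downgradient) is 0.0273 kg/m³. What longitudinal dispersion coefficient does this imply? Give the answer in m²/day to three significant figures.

0.0338 m²/day

At the plume center C_max = M/(n_e·A·√(4πDt)), so D = M²/(4πt·(n_e·A·C_max)²).
n_e·A·C_max = 0.37 × 74.7 × 0.0273 = 0.7545 kg/m.
D = 6.60²/(4π × 180 × 0.7545²) = 0.0338 m²/day.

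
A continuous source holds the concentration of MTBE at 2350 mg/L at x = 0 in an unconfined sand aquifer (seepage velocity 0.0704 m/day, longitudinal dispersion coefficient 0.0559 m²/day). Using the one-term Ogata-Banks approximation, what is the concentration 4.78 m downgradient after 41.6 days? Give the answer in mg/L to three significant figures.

459 mg/L

For a continuous step input, C/C₀ ≈ ½·erfc((x−vt)/(2√(Dt))).
vt = 0.0704 × 41.6 = 2.92864 m and 2√(Dt) = 2√(0.0559 × 41.6) = 3.050 m.
Argument (x−vt)/(2√(Dt)) = (4.78 − 2.92864)/3.050 = 0.6070; ½·erfc(0.6070) = 0.1953.
C = 2350 × 0.1953 = 459 mg/L.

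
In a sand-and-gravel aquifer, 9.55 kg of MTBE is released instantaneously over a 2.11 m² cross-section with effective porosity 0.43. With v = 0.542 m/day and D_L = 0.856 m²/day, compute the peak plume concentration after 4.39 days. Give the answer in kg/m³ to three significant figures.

1.53 kg/m³

The peak of an instantaneous 1D plume sits at x = vt; there the Gaussian factor is 1 and C_max = M/(n_e·A·√(4πDt)), where n_e·A is the pore area the mass is dissolved in.
√(4πDt) = √(4π × 0.856 × 4.39) = 6.872 m, so C_max = 9.55/(0.43 × 2.11 × 6.872) = 1.53 kg/m³.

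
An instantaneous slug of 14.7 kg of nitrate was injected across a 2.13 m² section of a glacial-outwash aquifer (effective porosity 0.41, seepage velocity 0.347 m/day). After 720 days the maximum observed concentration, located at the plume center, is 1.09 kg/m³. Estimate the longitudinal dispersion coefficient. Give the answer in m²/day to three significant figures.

At the plume center C_max = M/(n_e·A·√(4πDt)), so D = M²/(4πt·(n_e·A·C_max)²).
n_e·A·C_max = 0.41 × 2.13 × 1.09 = 0.9519 kg/m.
D = 14.7²/(4π × 720 × 0.9519²) = 0.0264 m²/day.

0.0264 m²/day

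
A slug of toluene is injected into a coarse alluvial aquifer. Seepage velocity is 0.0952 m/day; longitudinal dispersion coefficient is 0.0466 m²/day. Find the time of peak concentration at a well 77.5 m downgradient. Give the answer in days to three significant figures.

809 days

For the 1D instantaneous-source solution, setting ∂C/∂t = 0 at fixed x gives v²t² + 2Dt − x² = 0, so t = (√(D² + v²x²) − D)/v².
√(D² + v²x²) = √(0.0466² + 0.0952² × 77.5²) = 7.378; v² = 0.00906304.
t = (7.378 − 0.0466)/0.00906304 = 809 days (vs. the pure-advection estimate x/v = 814 d).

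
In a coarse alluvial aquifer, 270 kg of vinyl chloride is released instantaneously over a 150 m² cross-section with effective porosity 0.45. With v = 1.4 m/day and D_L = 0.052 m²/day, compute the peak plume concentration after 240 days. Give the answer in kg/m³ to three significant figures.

The peak of an instantaneous 1D plume sits at x = vt; there the Gaussian factor is 1 and C_max = M/(n_e·A·√(4πDt)), where n_e·A is the pore area the mass is dissolved in.
√(4πDt) = √(4π × 0.052 × 240) = 12.52 m, so C_max = 270/(0.45 × 150 × 12.52) = 0.319 kg/m³.

0.319 kg/m³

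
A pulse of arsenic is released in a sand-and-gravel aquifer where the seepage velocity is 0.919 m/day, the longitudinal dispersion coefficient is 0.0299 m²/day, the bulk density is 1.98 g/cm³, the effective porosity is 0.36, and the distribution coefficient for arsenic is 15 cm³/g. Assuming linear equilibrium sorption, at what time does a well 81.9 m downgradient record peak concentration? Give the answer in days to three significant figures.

7440 days

Retardation factor R = 1 + ρ_b·K_d/n = 1 + 1.98 × 15/0.36 = 83.50.
Sorption retards both mechanisms: v_R = v/R = 0.01101 m/day, D_R = D/R = 0.0003581 m²/day.
Peak time from v_R²t² + 2D_R t − x² = 0: t = (√(D_R² + v_R²x²) − D_R)/v_R².
√(D_R² + v_R²x²) = √(0.0003581² + 0.01101² × 81.9²) = 0.9017; v_R² = 0.0001212.
t = (0.9017 − 0.0003581)/0.0001212 = 7440 days.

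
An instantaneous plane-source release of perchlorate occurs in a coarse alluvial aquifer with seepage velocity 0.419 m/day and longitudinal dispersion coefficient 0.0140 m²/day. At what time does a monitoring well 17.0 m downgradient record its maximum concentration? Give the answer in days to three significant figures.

For the 1D instantaneous-source solution, setting ∂C/∂t = 0 at fixed x gives v²t² + 2Dt − x² = 0, so t = (√(D² + v²x²) − D)/v².
√(D² + v²x²) = √(0.0140² + 0.419² × 17.0²) = 7.123; v² = 0.175561.
t = (7.123 − 0.0140)/0.175561 = 40.5 days (vs. the pure-advection estimate x/v = 40.6 d).

40.5 days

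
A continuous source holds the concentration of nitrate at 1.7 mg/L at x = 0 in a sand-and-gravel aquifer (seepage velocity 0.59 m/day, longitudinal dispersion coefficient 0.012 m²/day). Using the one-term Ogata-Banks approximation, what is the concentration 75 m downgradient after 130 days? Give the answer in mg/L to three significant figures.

For a continuous step input, C/C₀ ≈ ½·erfc((x−vt)/(2√(Dt))).
vt = 0.59 × 130 = 76.7 m and 2√(Dt) = 2√(0.012 × 130) = 2.498 m.
Argument (x−vt)/(2√(Dt)) = (75 − 76.7)/2.498 = -0.6805; ½·erfc(-0.6805) = 0.8321.
C = 1.7 × 0.8321 = 1.41 mg/L.

1.41 mg/L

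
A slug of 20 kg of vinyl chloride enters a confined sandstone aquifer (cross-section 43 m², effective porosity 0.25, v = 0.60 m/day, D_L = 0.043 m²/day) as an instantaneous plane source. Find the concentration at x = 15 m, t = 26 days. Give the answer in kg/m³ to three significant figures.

For an instantaneous plane source, C(x,t) = M/(n_e·A·√(4πDt)) · exp(−(x−vt)²/(4Dt)), with n_e·A the pore (flow) area.
Plume center vt = 0.60 × 26 = 15.6 m, so the well at 15 m is 0.6 m upgradient of the peak.
√(4πDt) = 3.748 m, giving peak height M/(n_e·A·√(4πDt)) = 20/(0.25 × 43 × 3.748) = 0.4964 kg/m³.
(x−vt)²/(4Dt) = (-0.6)²/(4 × 0.043 × 26) = 0.08050; exp(−0.08050) = 0.9227.
C = 0.4964 × 0.9227 = 0.458 kg/m³.

0.458 kg/m³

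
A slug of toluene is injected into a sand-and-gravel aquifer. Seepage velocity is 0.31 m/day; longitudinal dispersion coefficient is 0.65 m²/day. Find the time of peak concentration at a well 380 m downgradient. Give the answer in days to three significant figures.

For the 1D instantaneous-source solution, setting ∂C/∂t = 0 at fixed x gives v²t² + 2Dt − x² = 0, so t = (√(D² + v²x²) − D)/v².
√(D² + v²x²) = √(0.65² + 0.31² × 380²) = 117.8; v² = 0.0961.
t = (117.8 − 0.65)/0.0961 = 1220 days (vs. the pure-advection estimate x/v = 1230 d).

1220 days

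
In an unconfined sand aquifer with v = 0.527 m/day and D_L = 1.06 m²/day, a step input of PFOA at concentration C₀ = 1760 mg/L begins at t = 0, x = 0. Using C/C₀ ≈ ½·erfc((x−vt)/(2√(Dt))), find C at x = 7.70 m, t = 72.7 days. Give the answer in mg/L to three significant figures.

1750 mg/L

For a continuous step input, C/C₀ ≈ ½·erfc((x−vt)/(2√(Dt))).
vt = 0.527 × 72.7 = 38.3129 m and 2√(Dt) = 2√(1.06 × 72.7) = 17.56 m.
Argument (x−vt)/(2√(Dt)) = (7.70 − 38.3129)/17.56 = -1.743; ½·erfc(-1.743) = 0.9931.
C = 1760 × 0.9931 = 1750 mg/L.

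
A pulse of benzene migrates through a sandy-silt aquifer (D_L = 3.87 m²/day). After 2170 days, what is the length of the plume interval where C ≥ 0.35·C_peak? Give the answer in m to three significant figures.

376 m

The plume is Gaussian with σ = √(2Dt) = √(2 × 3.87 × 2170) = 129.6 m.
C/C_peak = exp(−Δx²/(2σ²)) = 0.35 ⇒ Δx = σ·√(−2 ln 0.35) = 129.6 × 1.449 = 187.8 m.
Width = 2Δx = 376 m.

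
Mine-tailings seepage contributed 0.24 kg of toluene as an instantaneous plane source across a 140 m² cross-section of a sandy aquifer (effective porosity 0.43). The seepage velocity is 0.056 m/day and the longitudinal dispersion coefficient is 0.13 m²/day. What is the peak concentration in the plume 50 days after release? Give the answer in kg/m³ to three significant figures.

The peak of an instantaneous 1D plume sits at x = vt; there the Gaussian factor is 1 and C_max = M/(n_e·A·√(4πDt)), where n_e·A is the pore area the mass is dissolved in.
√(4πDt) = √(4π × 0.13 × 50) = 9.038 m, so C_max = 0.24/(0.43 × 140 × 9.038) = 0.000441 kg/m³.

0.000441 kg/m³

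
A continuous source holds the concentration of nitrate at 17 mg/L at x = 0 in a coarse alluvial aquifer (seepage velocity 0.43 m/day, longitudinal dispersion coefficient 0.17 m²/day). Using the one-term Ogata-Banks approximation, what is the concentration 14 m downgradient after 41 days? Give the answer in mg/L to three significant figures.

14.2 mg/L

For a continuous step input, C/C₀ ≈ ½·erfc((x−vt)/(2√(Dt))).
vt = 0.43 × 41 = 17.63 m and 2√(Dt) = 2√(0.17 × 41) = 5.280 m.
Argument (x−vt)/(2√(Dt)) = (14 − 17.63)/5.280 = -0.6875; ½·erfc(-0.6875) = 0.8345.
C = 17 × 0.8345 = 14.2 mg/L.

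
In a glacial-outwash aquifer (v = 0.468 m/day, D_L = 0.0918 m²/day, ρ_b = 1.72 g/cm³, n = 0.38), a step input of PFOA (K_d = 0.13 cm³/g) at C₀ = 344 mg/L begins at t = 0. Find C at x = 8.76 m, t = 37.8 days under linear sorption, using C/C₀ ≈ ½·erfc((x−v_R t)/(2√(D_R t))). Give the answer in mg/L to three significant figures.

300 mg/L

Retardation factor R = 1 + ρ_b·K_d/n = 1 + 1.72 × 0.13/0.38 = 1.588.
Sorption retards both mechanisms: v_R = v/R = 0.2947 m/day, D_R = D/R = 0.05781 m²/day.
v_R·t = 0.2947 × 37.8 = 11.13966 m; 2√(D_R t) = 2.956 m; argument = (8.76 − 11.13966)/2.956 = -0.8050.
C = C₀ × ½·erfc(-0.8050) = 344 × 0.8725 = 300 mg/L.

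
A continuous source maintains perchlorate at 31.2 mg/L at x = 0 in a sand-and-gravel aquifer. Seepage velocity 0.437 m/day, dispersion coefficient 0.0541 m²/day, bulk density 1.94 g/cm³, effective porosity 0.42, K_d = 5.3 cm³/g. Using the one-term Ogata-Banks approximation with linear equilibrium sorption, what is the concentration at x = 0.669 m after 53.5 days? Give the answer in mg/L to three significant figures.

21.8 mg/L

Retardation factor R = 1 + ρ_b·K_d/n = 1 + 1.94 × 5.3/0.42 = 25.48.
Sorption retards both mechanisms: v_R = v/R = 0.01715 m/day, D_R = D/R = 0.002123 m²/day.
v_R·t = 0.01715 × 53.5 = 0.917525 m; 2√(D_R t) = 0.6740 m; argument = (0.669 − 0.917525)/0.6740 = -0.3687.
C = C₀ × ½·erfc(-0.3687) = 31.2 × 0.6990 = 21.8 mg/L.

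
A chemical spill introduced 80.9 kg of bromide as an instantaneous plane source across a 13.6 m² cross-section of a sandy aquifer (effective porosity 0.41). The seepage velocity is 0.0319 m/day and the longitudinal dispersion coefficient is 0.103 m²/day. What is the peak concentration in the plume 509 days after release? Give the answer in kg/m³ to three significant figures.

0.565 kg/m³

The peak of an instantaneous 1D plume sits at x = vt; there the Gaussian factor is 1 and C_max = M/(n_e·A·√(4πDt)), where n_e·A is the pore area the mass is dissolved in.
√(4πDt) = √(4π × 0.103 × 509) = 25.67 m, so C_max = 80.9/(0.41 × 13.6 × 25.67) = 0.565 kg/m³.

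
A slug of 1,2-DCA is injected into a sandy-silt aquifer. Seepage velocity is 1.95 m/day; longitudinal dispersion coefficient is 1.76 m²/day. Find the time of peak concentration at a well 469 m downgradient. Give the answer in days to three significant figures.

For the 1D instantaneous-source solution, setting ∂C/∂t = 0 at fixed x gives v²t² + 2Dt − x² = 0, so t = (√(D² + v²x²) − D)/v².
√(D² + v²x²) = √(1.76² + 1.95² × 469²) = 914.6; v² = 3.8025.
t = (914.6 − 1.76)/3.8025 = 240 days (vs. the pure-advection estimate x/v = 241 d).

240 days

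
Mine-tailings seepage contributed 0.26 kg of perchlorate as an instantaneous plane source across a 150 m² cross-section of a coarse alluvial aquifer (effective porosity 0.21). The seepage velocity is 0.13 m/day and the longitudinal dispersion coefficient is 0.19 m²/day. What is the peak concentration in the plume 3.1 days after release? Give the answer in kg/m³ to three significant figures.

0.00303 kg/m³

The peak of an instantaneous 1D plume sits at x = vt; there the Gaussian factor is 1 and C_max = M/(n_e·A·√(4πDt)), where n_e·A is the pore area the mass is dissolved in.
√(4πDt) = √(4π × 0.19 × 3.1) = 2.721 m, so C_max = 0.26/(0.21 × 150 × 2.721) = 0.00303 kg/m³.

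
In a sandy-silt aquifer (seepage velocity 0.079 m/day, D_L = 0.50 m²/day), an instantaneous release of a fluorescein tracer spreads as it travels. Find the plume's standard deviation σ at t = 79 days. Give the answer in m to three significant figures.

Dispersive spreading gives a Gaussian with σ² = 2Dt; advection only shifts the center.
σ = √(2 × 0.50 × 79) = 8.89 m.

8.89 m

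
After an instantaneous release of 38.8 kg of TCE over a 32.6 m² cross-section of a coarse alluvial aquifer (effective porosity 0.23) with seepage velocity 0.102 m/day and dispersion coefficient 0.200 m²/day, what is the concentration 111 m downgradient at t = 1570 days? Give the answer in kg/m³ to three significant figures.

For an instantaneous plane source, C(x,t) = M/(n_e·A·√(4πDt)) · exp(−(x−vt)²/(4Dt)), with n_e·A the pore (flow) area.
Plume center vt = 0.102 × 1570 = 160.14 m, so the well at 111 m is 49.14 m upgradient of the peak.
√(4πDt) = 62.82 m, giving peak height M/(n_e·A·√(4πDt)) = 38.8/(0.23 × 32.6 × 62.82) = 0.08237 kg/m³.
(x−vt)²/(4Dt) = (-49.14)²/(4 × 0.200 × 1570) = 1.923; exp(−1.923) = 0.1462.
C = 0.08237 × 0.1462 = 0.0120 kg/m³.

0.0120 kg/m³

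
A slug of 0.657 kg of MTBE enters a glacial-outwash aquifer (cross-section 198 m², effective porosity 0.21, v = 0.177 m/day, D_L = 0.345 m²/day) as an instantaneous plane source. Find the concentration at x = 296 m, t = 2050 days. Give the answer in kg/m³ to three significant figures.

For an instantaneous plane source, C(x,t) = M/(n_e·A·√(4πDt)) · exp(−(x−vt)²/(4Dt)), with n_e·A the pore (flow) area.
Plume center vt = 0.177 × 2050 = 362.85 m, so the well at 296 m is 66.85 m upgradient of the peak.
√(4πDt) = 94.27 m, giving peak height M/(n_e·A·√(4πDt)) = 0.657/(0.21 × 198 × 94.27) = 0.0001676 kg/m³.
(x−vt)²/(4Dt) = (-66.85)²/(4 × 0.345 × 2050) = 1.580; exp(−1.580) = 0.2060.
C = 0.0001676 × 0.2060 = 3.45e-05 kg/m³.

3.45e-05 kg/m³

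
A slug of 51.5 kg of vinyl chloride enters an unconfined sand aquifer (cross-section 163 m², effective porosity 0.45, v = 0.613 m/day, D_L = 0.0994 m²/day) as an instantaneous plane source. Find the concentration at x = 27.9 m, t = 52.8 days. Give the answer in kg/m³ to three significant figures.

For an instantaneous plane source, C(x,t) = M/(n_e·A·√(4πDt)) · exp(−(x−vt)²/(4Dt)), with n_e·A the pore (flow) area.
Plume center vt = 0.613 × 52.8 = 32.3664 m, so the well at 27.9 m is 4.4664 m upgradient of the peak.
√(4πDt) = 8.121 m, giving peak height M/(n_e·A·√(4πDt)) = 51.5/(0.45 × 163 × 8.121) = 0.08646 kg/m³.
(x−vt)²/(4Dt) = (-4.4664)²/(4 × 0.0994 × 52.8) = 0.9502; exp(−0.9502) = 0.3867.
C = 0.08646 × 0.3867 = 0.0334 kg/m³.

0.0334 kg/m³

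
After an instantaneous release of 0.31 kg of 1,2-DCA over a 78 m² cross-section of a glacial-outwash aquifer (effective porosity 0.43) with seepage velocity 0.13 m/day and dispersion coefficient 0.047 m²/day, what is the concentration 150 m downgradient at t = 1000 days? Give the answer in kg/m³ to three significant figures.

4.53e-05 kg/m³

For an instantaneous plane source, C(x,t) = M/(n_e·A·√(4πDt)) · exp(−(x−vt)²/(4Dt)), with n_e·A the pore (flow) area.
Plume center vt = 0.13 × 1000 = 130 m, so the well at 150 m is 20 m downgradient of the peak.
√(4πDt) = 24.30 m, giving peak height M/(n_e·A·√(4πDt)) = 0.31/(0.43 × 78 × 24.30) = 0.0003804 kg/m³.
(x−vt)²/(4Dt) = (20)²/(4 × 0.047 × 1000) = 2.128; exp(−2.128) = 0.1191.
C = 0.0003804 × 0.1191 = 4.53e-05 kg/m³.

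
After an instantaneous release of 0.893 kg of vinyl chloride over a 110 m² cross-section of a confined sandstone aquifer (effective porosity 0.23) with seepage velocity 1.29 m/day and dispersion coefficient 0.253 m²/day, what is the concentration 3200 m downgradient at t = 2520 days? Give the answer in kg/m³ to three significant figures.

For an instantaneous plane source, C(x,t) = M/(n_e·A·√(4πDt)) · exp(−(x−vt)²/(4Dt)), with n_e·A the pore (flow) area.
Plume center vt = 1.29 × 2520 = 3250.8 m, so the well at 3200 m is 50.8 m upgradient of the peak.
√(4πDt) = 89.51 m, giving peak height M/(n_e·A·√(4πDt)) = 0.893/(0.23 × 110 × 89.51) = 0.0003943 kg/m³.
(x−vt)²/(4Dt) = (-50.8)²/(4 × 0.253 × 2520) = 1.012; exp(−1.012) = 0.3635.
C = 0.0003943 × 0.3635 = 0.000143 kg/m³.

0.000143 kg/m³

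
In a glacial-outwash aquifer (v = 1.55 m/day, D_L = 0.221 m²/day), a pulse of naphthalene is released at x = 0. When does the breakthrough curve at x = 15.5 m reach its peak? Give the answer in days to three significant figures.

9.91 days

For the 1D instantaneous-source solution, setting ∂C/∂t = 0 at fixed x gives v²t² + 2Dt − x² = 0, so t = (√(D² + v²x²) − D)/v².
√(D² + v²x²) = √(0.221² + 1.55² × 15.5²) = 24.03; v² = 2.4025.
t = (24.03 − 0.221)/2.4025 = 9.91 days (vs. the pure-advection estimate x/v = 10.0 d).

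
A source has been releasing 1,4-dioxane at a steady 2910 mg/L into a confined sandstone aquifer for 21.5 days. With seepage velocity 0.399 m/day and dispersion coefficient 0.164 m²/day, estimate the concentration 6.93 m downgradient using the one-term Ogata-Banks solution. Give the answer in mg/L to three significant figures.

2130 mg/L

For a continuous step input, C/C₀ ≈ ½·erfc((x−vt)/(2√(Dt))).
vt = 0.399 × 21.5 = 8.5785 m and 2√(Dt) = 2√(0.164 × 21.5) = 3.756 m.
Argument (x−vt)/(2√(Dt)) = (6.93 − 8.5785)/3.756 = -0.4389; ½·erfc(-0.4389) = 0.7326.
C = 2910 × 0.7326 = 2130 mg/L.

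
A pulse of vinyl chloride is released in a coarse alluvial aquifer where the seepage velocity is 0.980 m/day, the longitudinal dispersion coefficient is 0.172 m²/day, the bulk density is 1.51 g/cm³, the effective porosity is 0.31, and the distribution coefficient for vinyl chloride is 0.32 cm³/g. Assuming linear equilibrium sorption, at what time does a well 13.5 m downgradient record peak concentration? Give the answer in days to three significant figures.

Retardation factor R = 1 + ρ_b·K_d/n = 1 + 1.51 × 0.32/0.31 = 2.559.
Sorption retards both mechanisms: v_R = v/R = 0.3830 m/day, D_R = D/R = 0.06721 m²/day.
Peak time from v_R²t² + 2D_R t − x² = 0: t = (√(D_R² + v_R²x²) − D_R)/v_R².
√(D_R² + v_R²x²) = √(0.06721² + 0.3830² × 13.5²) = 5.171; v_R² = 0.1467.
t = (5.171 − 0.06721)/0.1467 = 34.8 days.

34.8 days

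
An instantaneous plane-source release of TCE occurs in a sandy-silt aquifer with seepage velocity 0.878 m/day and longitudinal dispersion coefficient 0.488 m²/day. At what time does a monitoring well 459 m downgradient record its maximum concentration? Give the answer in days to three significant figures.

522 days

For the 1D instantaneous-source solution, setting ∂C/∂t = 0 at fixed x gives v²t² + 2Dt − x² = 0, so t = (√(D² + v²x²) − D)/v².
√(D² + v²x²) = √(0.488² + 0.878² × 459²) = 403.0; v² = 0.770884.
t = (403.0 − 0.488)/0.770884 = 522 days (vs. the pure-advection estimate x/v = 523 d).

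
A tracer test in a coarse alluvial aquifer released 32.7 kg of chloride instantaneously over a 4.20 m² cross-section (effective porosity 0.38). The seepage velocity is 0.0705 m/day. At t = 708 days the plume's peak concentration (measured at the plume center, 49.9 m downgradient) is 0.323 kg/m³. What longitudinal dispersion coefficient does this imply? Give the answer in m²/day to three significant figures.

0.452 m²/day

At the plume center C_max = M/(n_e·A·√(4πDt)), so D = M²/(4πt·(n_e·A·C_max)²).
n_e·A·C_max = 0.38 × 4.20 × 0.323 = 0.5155 kg/m.
D = 32.7²/(4π × 708 × 0.5155²) = 0.452 m²/day.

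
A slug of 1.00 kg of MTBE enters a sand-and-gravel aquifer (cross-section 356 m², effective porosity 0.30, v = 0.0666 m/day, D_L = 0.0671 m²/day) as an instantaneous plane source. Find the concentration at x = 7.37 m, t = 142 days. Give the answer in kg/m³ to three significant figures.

For an instantaneous plane source, C(x,t) = M/(n_e·A·√(4πDt)) · exp(−(x−vt)²/(4Dt)), with n_e·A the pore (flow) area.
Plume center vt = 0.0666 × 142 = 9.4572 m, so the well at 7.37 m is 2.0872 m upgradient of the peak.
√(4πDt) = 10.94 m, giving peak height M/(n_e·A·√(4πDt)) = 1.00/(0.30 × 356 × 10.94) = 0.0008559 kg/m³.
(x−vt)²/(4Dt) = (-2.0872)²/(4 × 0.0671 × 142) = 0.1143; exp(−0.1143) = 0.8920.
C = 0.0008559 × 0.8920 = 0.000763 kg/m³.

0.000763 kg/m³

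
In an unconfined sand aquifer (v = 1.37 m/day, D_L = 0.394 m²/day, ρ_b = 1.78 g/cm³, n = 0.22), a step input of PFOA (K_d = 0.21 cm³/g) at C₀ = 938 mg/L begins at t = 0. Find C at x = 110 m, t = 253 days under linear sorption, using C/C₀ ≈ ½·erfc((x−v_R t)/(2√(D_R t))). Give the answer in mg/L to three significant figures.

923 mg/L

Retardation factor R = 1 + ρ_b·K_d/n = 1 + 1.78 × 0.21/0.22 = 2.699.
Sorption retards both mechanisms: v_R = v/R = 0.5076 m/day, D_R = D/R = 0.1460 m²/day.
v_R·t = 0.5076 × 253 = 128.4228 m; 2√(D_R t) = 12.16 m; argument = (110 − 128.4228)/12.16 = -1.515.
C = C₀ × ½·erfc(-1.515) = 938 × 0.9839 = 923 mg/L.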